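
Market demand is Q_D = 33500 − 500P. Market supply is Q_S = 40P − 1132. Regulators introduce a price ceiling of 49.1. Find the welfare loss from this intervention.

In inverse form: demand P = 67 − 0.002Q, supply P = 28.3 + 0.025Q.
Competitive equilibrium: 67 − 0.002Q = 28.3 + 0.025Q → Q* = 1433.3333, P* = 64.1333.
At the ceiling P = 49.1, quantity supplied = (49.1 − 28.3)/0.025 = 832.
Willingness to pay at Q' = 832: 67 − 0.002·832 = 65.336.
ΔQ = 1433.3333 − 832 = 601.3333; wedge = 65.336 − 49.1 = 16.236.
The triangle = ½ × 601.3333 × 16.236 = 4881.624.

4881.624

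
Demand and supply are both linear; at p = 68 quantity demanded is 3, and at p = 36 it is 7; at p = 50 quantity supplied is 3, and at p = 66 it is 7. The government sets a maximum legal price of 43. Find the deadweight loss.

63.375

Demand slope = (36 − 68)/(7 − 3) = −8, so p = 92 − 8q.
Supply slope = (66 − 50)/(7 − 3) = 4, so p = 38 + 4q.
Competitive equilibrium: 92 − 8q = 38 + 4q → q* = 4.5, p* = 56.
At the ceiling p = 43, quantity supplied = (43 − 38)/4 = 1.25.
Willingness to pay at q' = 1.25: 92 − 8·1.25 = 82.
Δq = 4.5 − 1.25 = 3.25; wedge = 82 − 43 = 39.
Welfare loss = ½ × 3.25 × 39 = 63.375.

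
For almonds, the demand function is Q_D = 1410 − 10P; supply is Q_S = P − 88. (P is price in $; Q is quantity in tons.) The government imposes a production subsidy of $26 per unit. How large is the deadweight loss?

In inverse form: demand P = 141 − 0.1Q, supply P = 88 + Q.
Competitive equilibrium: 141 − 0.1Q = 88 + Q → Q* = 48.1818, P* = 136.1818.
The subsidy lowers effective supply by 26: P = 62 + Q.
New quantity: 141 − 0.1Q = 62 + Q → Q' = 71.8182.
Overproduction ΔQ = 71.8182 − 48.1818 = 23.6364; wedge = subsidy = 26.
Welfare loss = ½ × 23.6364 × 26 = $307.27.

$307.27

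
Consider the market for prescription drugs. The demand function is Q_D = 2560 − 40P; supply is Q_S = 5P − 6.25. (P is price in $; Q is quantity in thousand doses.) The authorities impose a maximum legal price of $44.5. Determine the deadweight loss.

In inverse form: demand P = 64 − 0.025Q, supply P = 1.25 + 0.2Q.
Competitive equilibrium: 64 − 0.025Q = 1.25 + 0.2Q → Q* = 278.8889, P* = 57.0278.
At the ceiling P = 44.5, quantity supplied = (44.5 − 1.25)/0.2 = 216.25.
Willingness to pay at Q' = 216.25: 64 − 0.025·216.25 = 58.5938.
ΔQ = 278.8889 − 216.25 = 62.6389; wedge = 58.5938 − 44.5 = 14.0938.
Deadweight loss = ½ × 62.6389 × 14.0938 = $441.41 thousand.

$441.41 thousand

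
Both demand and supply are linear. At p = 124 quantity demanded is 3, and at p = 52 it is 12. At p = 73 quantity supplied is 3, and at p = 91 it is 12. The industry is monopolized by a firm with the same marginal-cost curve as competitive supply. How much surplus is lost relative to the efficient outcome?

Demand slope = (52 − 124)/(12 − 3) = −8, so p = 148 − 8q.
Supply slope = (91 − 73)/(12 − 3) = 2, so p = 67 + 2q.
Competitive equilibrium: 148 − 8q = 67 + 2q → q* = 8.1, p* = 83.2.
Marginal revenue: MR = 148 − 16q. Set MR = MC: 148 − 16q = 67 + 2q → q_m = 4.5.
Price p_m = 148 − 8·4.5 = 112; MC(q_m) = 67 + 2·4.5 = 76.
Competitive q* = 8.1, so Δq = 3.6; wedge = 112 − 76 = 36.
Welfare loss = ½ × 3.6 × 36 = 64.80.

64.80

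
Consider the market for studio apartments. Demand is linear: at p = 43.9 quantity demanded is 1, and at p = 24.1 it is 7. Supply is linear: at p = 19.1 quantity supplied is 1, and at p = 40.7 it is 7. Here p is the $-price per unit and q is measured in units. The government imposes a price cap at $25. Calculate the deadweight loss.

$13.19

Demand slope = (24.1 − 43.9)/(7 − 1) = −3.3, so p = 47.2 − 3.3q.
Supply slope = (40.7 − 19.1)/(7 − 1) = 3.6, so p = 15.5 + 3.6q.
Competitive equilibrium: 47.2 − 3.3q = 15.5 + 3.6q → q* = 4.5942, p* = 32.0391.
At the ceiling p = 25, quantity supplied = (25 − 15.5)/3.6 = 2.6389.
Willingness to pay at q' = 2.6389: 47.2 − 3.3·2.6389 = 38.4916.
Δq = 4.5942 − 2.6389 = 1.9553; wedge = 38.4916 − 25 = 13.4916.
The triangle = ½ × 1.9553 × 13.4916 = $13.19.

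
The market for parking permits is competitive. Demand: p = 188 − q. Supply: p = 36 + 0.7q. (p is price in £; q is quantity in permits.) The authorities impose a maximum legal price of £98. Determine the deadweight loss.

Competitive equilibrium: 188 − q = 36 + 0.7q → q* = 89.4118, p* = 98.5882.
At the ceiling p = 98, quantity supplied = (98 − 36)/0.7 = 88.5714.
Willingness to pay at q' = 88.5714: 188 − 1·88.5714 = 99.4286.
Δq = 89.4118 − 88.5714 = 0.8404; wedge = 99.4286 − 98 = 1.4286.
The triangle = ½ × 0.8404 × 1.4286 = £0.60.

£0.60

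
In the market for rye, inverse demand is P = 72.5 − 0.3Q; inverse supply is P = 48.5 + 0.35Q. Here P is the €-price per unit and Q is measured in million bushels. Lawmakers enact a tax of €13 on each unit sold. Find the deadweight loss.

€130 million

Competitive equilibrium: 72.5 − 0.3Q = 48.5 + 0.35Q → Q* = 36.9231, P* = 61.4231.
With the tax, the buyer price exceeds the seller price by 13: (72.5 − 0.3Q) − (48.5 + 0.35Q) = 13 → Q' = 16.9231.
ΔQ = 36.9231 − 16.9231 = 20; the wedge equals the tax, 13.
Welfare loss = ½ × 20 × 13 = €130 million.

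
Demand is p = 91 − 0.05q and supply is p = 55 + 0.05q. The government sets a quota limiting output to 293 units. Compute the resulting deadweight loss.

224.45

Competitive equilibrium: 91 − 0.05q = 55 + 0.05q → q* = 360, p* = 73.
At q = 293: demand price = 91 − 0.05·293 = 76.35; supply price = 55 + 0.05·293 = 69.65.
Δq = 360 − 293 = 67; wedge = 76.35 − 69.65 = 6.7.
Welfare loss = ½ × 67 × 6.7 = 224.45.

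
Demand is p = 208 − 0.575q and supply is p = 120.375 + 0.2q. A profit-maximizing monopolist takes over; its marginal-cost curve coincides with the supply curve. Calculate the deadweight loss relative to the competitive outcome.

Competitive equilibrium: 208 − 0.575q = 120.375 + 0.2q → q* = 113.0645, p* = 142.9879.
Marginal revenue: MR = 208 − 1.15q. Set MR = MC: 208 − 1.15q = 120.375 + 0.2q → q_m = 64.9074.
Price p_m = 208 − 0.575·64.9074 = 170.6782; MC(q_m) = 120.375 + 0.2·64.9074 = 133.3565.
Competitive q* = 113.0645, so Δq = 48.1571; wedge = 170.6782 − 133.3565 = 37.3217.
Welfare loss = ½ × 48.1571 × 37.3217 = 898.65.

898.65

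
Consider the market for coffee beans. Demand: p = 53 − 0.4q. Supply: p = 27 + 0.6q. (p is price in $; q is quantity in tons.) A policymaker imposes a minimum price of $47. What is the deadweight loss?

$60.50

Competitive equilibrium: 53 − 0.4q = 27 + 0.6q → q* = 26, p* = 42.6.
At the floor p = 47, quantity demanded = (53 − 47)/0.4 = 15.
Sellers' marginal cost at q' = 15: 27 + 0.6·15 = 36.
Δq = 26 − 15 = 11; wedge = 47 − 36 = 11.
The triangle = ½ × 11 × 11 = $60.50.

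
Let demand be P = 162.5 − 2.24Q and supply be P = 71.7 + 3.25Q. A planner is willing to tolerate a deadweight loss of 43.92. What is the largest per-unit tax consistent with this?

21.96

Competitive equilibrium: 162.5 − 2.24Q = 71.7 + 3.25Q → Q* = 16.5392, P* = 125.4523.
A tax t gives ΔQ = t/5.49 and wedge t, so DWL = t²/10.98.
t²/10.98 = 43.92 → t² = 482.2416 → t = 21.96.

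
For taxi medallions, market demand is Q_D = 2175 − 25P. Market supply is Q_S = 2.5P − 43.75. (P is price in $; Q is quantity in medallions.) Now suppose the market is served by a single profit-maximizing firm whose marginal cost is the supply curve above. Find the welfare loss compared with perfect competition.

In inverse form: demand P = 87 − 0.04Q, supply P = 17.5 + 0.4Q.
Competitive equilibrium: 87 − 0.04Q = 17.5 + 0.4Q → Q* = 157.9545, P* = 80.6818.
Marginal revenue: MR = 87 − 0.08Q. Set MR = MC: 87 − 0.08Q = 17.5 + 0.4Q → Q_m = 144.7917.
Price P_m = 87 − 0.04·144.7917 = 81.2083; MC(Q_m) = 17.5 + 0.4·144.7917 = 75.4167.
Competitive Q* = 157.9545, so ΔQ = 13.1628; wedge = 81.2083 − 75.4167 = 5.7916.
DWL = ½ × 13.1628 × 5.7916 = $38.12.

$38.12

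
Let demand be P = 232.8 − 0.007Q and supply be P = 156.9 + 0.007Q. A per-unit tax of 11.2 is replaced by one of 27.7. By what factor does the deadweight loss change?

Competitive equilibrium: 232.8 − 0.007Q = 156.9 + 0.007Q → Q* = 5421.4286, P* = 194.85.
For a per-unit tax t: ΔQ = t/0.014, so DWL = ½·t·(t/0.014) = t²/0.028.
At t = 11.2: DWL = 4480. At t = 27.7: DWL = 27403.214.
Ratio = (27.7/11.2)² = 6.117.

6.117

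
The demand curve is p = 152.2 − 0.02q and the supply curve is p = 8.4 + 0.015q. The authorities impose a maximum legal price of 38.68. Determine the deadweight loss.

76434.78

Competitive equilibrium: 152.2 − 0.02q = 8.4 + 0.015q → q* = 4108.571429, p* = 70.028571.
At the ceiling p = 38.68, quantity supplied = (38.68 − 8.4)/0.015 = 2018.666667.
Willingness to pay at q' = 2018.666667: 152.2 − 0.02·2018.666667 = 111.826667.
Δq = 4108.571429 − 2018.666667 = 2089.904762; wedge = 111.826667 − 38.68 = 73.146667.
Deadweight loss = ½ × 2089.904762 × 73.146667 = 76434.78.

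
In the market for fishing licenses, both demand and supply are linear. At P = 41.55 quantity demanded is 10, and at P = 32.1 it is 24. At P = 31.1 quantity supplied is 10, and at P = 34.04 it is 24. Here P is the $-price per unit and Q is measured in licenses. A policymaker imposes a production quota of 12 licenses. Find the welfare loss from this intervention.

Demand slope = (32.1 − 41.55)/(24 − 10) = −0.675, so P = 48.3 − 0.675Q.
Supply slope = (34.04 − 31.1)/(24 − 10) = 0.21, so P = 29 + 0.21Q.
Competitive equilibrium: 48.3 − 0.675Q = 29 + 0.21Q → Q* = 21.8079, P* = 33.5797.
At Q = 12: demand price = 48.3 − 0.675·12 = 40.2; supply price = 29 + 0.21·12 = 31.52.
ΔQ = 21.8079 − 12 = 9.8079; wedge = 40.2 − 31.52 = 8.68.
Deadweight loss = ½ × 9.8079 × 8.68 = $42.57.

$42.57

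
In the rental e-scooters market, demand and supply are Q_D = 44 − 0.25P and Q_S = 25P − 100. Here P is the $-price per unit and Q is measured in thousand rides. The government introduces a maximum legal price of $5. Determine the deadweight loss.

$623.89 thousand

In inverse form: demand P = 176 − 4Q, supply P = 4 + 0.04Q.
Competitive equilibrium: 176 − 4Q = 4 + 0.04Q → Q* = 42.5743, P* = 5.703.
At the ceiling P = 5, quantity supplied = (5 − 4)/0.04 = 25.
Willingness to pay at Q' = 25: 176 − 4·25 = 76.
ΔQ = 42.5743 − 25 = 17.5743; wedge = 76 − 5 = 71.
Deadweight loss = ½ × 17.5743 × 71 = $623.89 thousand.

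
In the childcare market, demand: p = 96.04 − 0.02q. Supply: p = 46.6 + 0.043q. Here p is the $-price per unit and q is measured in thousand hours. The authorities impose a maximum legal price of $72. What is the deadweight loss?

Competitive equilibrium: 96.04 − 0.02q = 46.6 + 0.043q → q* = 784.7619, p* = 80.34476.
At the ceiling p = 72, quantity supplied = (72 − 46.6)/0.043 = 590.69767.
Willingness to pay at q' = 590.69767: 96.04 − 0.02·590.69767 = 84.22605.
Δq = 784.7619 − 590.69767 = 194.06423; wedge = 84.22605 − 72 = 12.22605.
Welfare loss = ½ × 194.06423 × 12.22605 = $1186.32 thousand.

$1186.32 thousand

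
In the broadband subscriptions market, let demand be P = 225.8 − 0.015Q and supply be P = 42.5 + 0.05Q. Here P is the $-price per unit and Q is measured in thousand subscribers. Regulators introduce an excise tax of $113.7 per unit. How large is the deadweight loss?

$99443.77 thousand

Competitive equilibrium: 225.8 − 0.015Q = 42.5 + 0.05Q → Q* = 2820, P* = 183.5.
With the tax, the buyer price exceeds the seller price by 113.7: (225.8 − 0.015Q) − (42.5 + 0.05Q) = 113.7 → Q' = 1070.7692.
ΔQ = 2820 − 1070.7692 = 1749.2308; the wedge equals the tax, 113.7.
DWL = ½ × 1749.2308 × 113.7 = $99443.77 thousand.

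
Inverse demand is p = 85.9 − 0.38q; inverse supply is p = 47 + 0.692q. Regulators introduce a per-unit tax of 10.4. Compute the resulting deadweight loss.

Competitive equilibrium: 85.9 − 0.38q = 47 + 0.692q → q* = 36.2873, p* = 72.1108.
With the tax, the buyer price exceeds the seller price by 10.4: (85.9 − 0.38q) − (47 + 0.692q) = 10.4 → q' = 26.5858.
Δq = 36.2873 − 26.5858 = 9.7015; the wedge equals the tax, 10.4.
DWL = ½ × 9.7015 × 10.4 = 50.45.

50.45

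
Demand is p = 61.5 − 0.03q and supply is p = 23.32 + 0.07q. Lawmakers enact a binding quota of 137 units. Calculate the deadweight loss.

2996.352

Competitive equilibrium: 61.5 − 0.03q = 23.32 + 0.07q → q* = 381.8, p* = 50.046.
At q = 137: demand price = 61.5 − 0.03·137 = 57.39; supply price = 23.32 + 0.07·137 = 32.91.
Δq = 381.8 − 137 = 244.8; wedge = 57.39 − 32.91 = 24.48.
DWL = ½ × 244.8 × 24.48 = 2996.352.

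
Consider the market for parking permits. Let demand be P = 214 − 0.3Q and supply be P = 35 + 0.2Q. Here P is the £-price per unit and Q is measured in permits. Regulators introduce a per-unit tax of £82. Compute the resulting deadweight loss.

Competitive equilibrium: 214 − 0.3Q = 35 + 0.2Q → Q* = 358, P* = 106.6.
With the tax, the buyer price exceeds the seller price by 82: (214 − 0.3Q) − (35 + 0.2Q) = 82 → Q' = 194.
ΔQ = 358 − 194 = 164; the wedge equals the tax, 82.
Deadweight loss = ½ × 164 × 82 = £6724.

£6724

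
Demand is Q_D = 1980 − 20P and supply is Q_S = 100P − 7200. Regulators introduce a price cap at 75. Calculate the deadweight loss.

In inverse form: demand P = 99 − 0.05Q, supply P = 72 + 0.01Q.
Competitive equilibrium: 99 − 0.05Q = 72 + 0.01Q → Q* = 450, P* = 76.5.
At the ceiling P = 75, quantity supplied = (75 − 72)/0.01 = 300.
Willingness to pay at Q' = 300: 99 − 0.05·300 = 84.
ΔQ = 450 − 300 = 150; wedge = 84 − 75 = 9.
Deadweight loss = ½ × 150 × 9 = 675.

675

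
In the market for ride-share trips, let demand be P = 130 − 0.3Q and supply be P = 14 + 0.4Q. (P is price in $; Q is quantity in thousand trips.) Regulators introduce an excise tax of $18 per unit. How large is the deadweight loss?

$231.43 thousand

Competitive equilibrium: 130 − 0.3Q = 14 + 0.4Q → Q* = 165.7143, P* = 80.2857.
With the tax, the buyer price exceeds the seller price by 18: (130 − 0.3Q) − (14 + 0.4Q) = 18 → Q' = 140.
ΔQ = 165.7143 − 140 = 25.7143; the wedge equals the tax, 18.
The triangle = ½ × 25.7143 × 18 = $231.43 thousand.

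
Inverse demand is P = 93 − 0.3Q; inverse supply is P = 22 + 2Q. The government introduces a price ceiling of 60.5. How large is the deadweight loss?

155.27

Competitive equilibrium: 93 − 0.3Q = 22 + 2Q → Q* = 30.8696, P* = 83.7391.
At the ceiling P = 60.5, quantity supplied = (60.5 − 22)/2 = 19.25.
Willingness to pay at Q' = 19.25: 93 − 0.3·19.25 = 87.225.
ΔQ = 30.8696 − 19.25 = 11.6196; wedge = 87.225 − 60.5 = 26.725.
Welfare loss = ½ × 11.6196 × 26.725 = 155.27.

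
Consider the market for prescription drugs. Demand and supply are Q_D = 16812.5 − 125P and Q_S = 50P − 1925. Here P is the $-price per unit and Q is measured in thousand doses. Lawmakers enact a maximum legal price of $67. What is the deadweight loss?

$56200.18 thousand

In inverse form: demand P = 134.5 − 0.008Q, supply P = 38.5 + 0.02Q.
Competitive equilibrium: 134.5 − 0.008Q = 38.5 + 0.02Q → Q* = 3428.5714, P* = 107.0714.
At the ceiling P = 67, quantity supplied = (67 − 38.5)/0.02 = 1425.
Willingness to pay at Q' = 1425: 134.5 − 0.008·1425 = 123.1.
ΔQ = 3428.5714 − 1425 = 2003.5714; wedge = 123.1 − 67 = 56.1.
Deadweight loss = ½ × 2003.5714 × 56.1 = $56200.18 thousand.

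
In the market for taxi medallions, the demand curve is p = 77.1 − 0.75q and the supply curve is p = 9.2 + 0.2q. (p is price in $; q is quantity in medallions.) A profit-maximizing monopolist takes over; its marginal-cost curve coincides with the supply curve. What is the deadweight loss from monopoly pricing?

$472.29

Competitive equilibrium: 77.1 − 0.75q = 9.2 + 0.2q → q* = 71.4737, p* = 23.4947.
Marginal revenue: MR = 77.1 − 1.5q. Set MR = MC: 77.1 − 1.5q = 9.2 + 0.2q → q_m = 39.9412.
Price p_m = 77.1 − 0.75·39.9412 = 47.1441; MC(q_m) = 9.2 + 0.2·39.9412 = 17.1882.
Competitive q* = 71.4737, so Δq = 31.5325; wedge = 47.1441 − 17.1882 = 29.9559.
DWL = ½ × 31.5325 × 29.9559 = $472.29.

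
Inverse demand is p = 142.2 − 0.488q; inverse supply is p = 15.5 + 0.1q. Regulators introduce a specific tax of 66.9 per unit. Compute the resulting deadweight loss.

Competitive equilibrium: 142.2 − 0.488q = 15.5 + 0.1q → q* = 215.4762, p* = 37.0476.
With the tax, the buyer price exceeds the seller price by 66.9: (142.2 − 0.488q) − (15.5 + 0.1q) = 66.9 → q' = 101.7007.
Δq = 215.4762 − 101.7007 = 113.7755; the wedge equals the tax, 66.9.
Deadweight loss = ½ × 113.7755 × 66.9 = 3805.79.

3805.79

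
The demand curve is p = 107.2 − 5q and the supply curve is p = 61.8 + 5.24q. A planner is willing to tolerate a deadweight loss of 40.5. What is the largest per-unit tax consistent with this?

28.8

Competitive equilibrium: 107.2 − 5q = 61.8 + 5.24q → q* = 4.4336, p* = 85.032.
A tax t gives Δq = t/10.24 and wedge t, so DWL = t²/20.48.
t²/20.48 = 40.5 → t² = 829.44 → t = 28.8.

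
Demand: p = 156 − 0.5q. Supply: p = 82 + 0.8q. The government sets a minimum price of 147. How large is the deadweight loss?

984.75

Competitive equilibrium: 156 − 0.5q = 82 + 0.8q → q* = 56.9231, p* = 127.5385.
At the floor p = 147, quantity demanded = (156 − 147)/0.5 = 18.
Sellers' marginal cost at q' = 18: 82 + 0.8·18 = 96.4.
Δq = 56.9231 − 18 = 38.9231; wedge = 147 − 96.4 = 50.6.
Deadweight loss = ½ × 38.9231 × 50.6 = 984.75.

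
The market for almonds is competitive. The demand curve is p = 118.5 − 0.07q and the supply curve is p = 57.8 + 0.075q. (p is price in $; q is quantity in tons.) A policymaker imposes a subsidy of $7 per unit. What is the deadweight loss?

$168.97

Competitive equilibrium: 118.5 − 0.07q = 57.8 + 0.075q → q* = 418.6207, p* = 89.1966.
The subsidy lowers effective supply by 7: p = 50.8 + 0.075q.
New quantity: 118.5 − 0.07q = 50.8 + 0.075q → q' = 466.8966.
Overproduction Δq = 466.8966 − 418.6207 = 48.2759; wedge = subsidy = 7.
DWL = ½ × 48.2759 × 7 = $168.97.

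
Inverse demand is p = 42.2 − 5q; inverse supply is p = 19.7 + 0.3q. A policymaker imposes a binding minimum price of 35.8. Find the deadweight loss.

Competitive equilibrium: 42.2 − 5q = 19.7 + 0.3q → q* = 4.2453, p* = 20.9736.
At the floor p = 35.8, quantity demanded = (42.2 − 35.8)/5 = 1.28.
Sellers' marginal cost at q' = 1.28: 19.7 + 0.3·1.28 = 20.084.
Δq = 4.2453 − 1.28 = 2.9653; wedge = 35.8 − 20.084 = 15.716.
Welfare loss = ½ × 2.9653 × 15.716 = 23.30.

23.30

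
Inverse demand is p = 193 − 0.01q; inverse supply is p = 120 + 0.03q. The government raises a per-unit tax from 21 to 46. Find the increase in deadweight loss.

Competitive equilibrium: 193 − 0.01q = 120 + 0.03q → q* = 1825, p* = 174.75.
For a per-unit tax t: Δq = t/0.04, so DWL = ½·t·(t/0.04) = t²/0.08.
At t = 21: DWL = 5512.5. At t = 46: DWL = 26450.
Increase = 26450 − 5512.5 = 20937.50.

20937.50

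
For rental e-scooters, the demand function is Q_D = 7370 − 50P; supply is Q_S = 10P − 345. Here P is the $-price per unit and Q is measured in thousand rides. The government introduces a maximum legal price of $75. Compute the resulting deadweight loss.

In inverse form: demand P = 147.4 − 0.02Q, supply P = 34.5 + 0.1Q.
Competitive equilibrium: 147.4 − 0.02Q = 34.5 + 0.1Q → Q* = 940.8333, P* = 128.5833.
At the ceiling P = 75, quantity supplied = (75 − 34.5)/0.1 = 405.
Willingness to pay at Q' = 405: 147.4 − 0.02·405 = 139.3.
ΔQ = 940.8333 − 405 = 535.8333; wedge = 139.3 − 75 = 64.3.
Welfare loss = ½ × 535.8333 × 64.3 = $17227.04 thousand.

$17227.04 thousand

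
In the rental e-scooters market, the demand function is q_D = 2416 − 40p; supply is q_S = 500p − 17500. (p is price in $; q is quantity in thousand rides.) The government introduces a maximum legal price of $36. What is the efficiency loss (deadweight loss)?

$2622.41 thousand

In inverse form: demand p = 60.4 − 0.025q, supply p = 35 + 0.002q.
Competitive equilibrium: 60.4 − 0.025q = 35 + 0.002q → q* = 940.7407, p* = 36.8815.
At the ceiling p = 36, quantity supplied = (36 − 35)/0.002 = 500.
Willingness to pay at q' = 500: 60.4 − 0.025·500 = 47.9.
Δq = 940.7407 − 500 = 440.7407; wedge = 47.9 − 36 = 11.9.
DWL = ½ × 440.7407 × 11.9 = $2622.41 thousand.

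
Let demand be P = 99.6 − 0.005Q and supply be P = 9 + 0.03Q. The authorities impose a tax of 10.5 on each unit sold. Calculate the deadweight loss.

1575

Competitive equilibrium: 99.6 − 0.005Q = 9 + 0.03Q → Q* = 2588.5714, P* = 86.6571.
With the tax, the buyer price exceeds the seller price by 10.5: (99.6 − 0.005Q) − (9 + 0.03Q) = 10.5 → Q' = 2288.5714.
ΔQ = 2588.5714 − 2288.5714 = 300; the wedge equals the tax, 10.5.
DWL = ½ × 300 × 10.5 = 1575.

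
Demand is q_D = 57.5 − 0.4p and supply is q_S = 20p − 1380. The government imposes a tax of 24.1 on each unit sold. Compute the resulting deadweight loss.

113.88

In inverse form: demand p = 143.75 − 2.5q, supply p = 69 + 0.05q.
Competitive equilibrium: 143.75 − 2.5q = 69 + 0.05q → q* = 29.3137, p* = 70.4657.
With the tax, the buyer price exceeds the seller price by 24.1: (143.75 − 2.5q) − (69 + 0.05q) = 24.1 → q' = 19.8627.
Δq = 29.3137 − 19.8627 = 9.451; the wedge equals the tax, 24.1.
The triangle = ½ × 9.451 × 24.1 = 113.88.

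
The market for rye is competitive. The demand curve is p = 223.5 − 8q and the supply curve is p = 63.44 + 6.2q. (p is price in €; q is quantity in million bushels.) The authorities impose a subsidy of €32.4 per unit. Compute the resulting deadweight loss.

€36.96 million

Competitive equilibrium: 223.5 − 8q = 63.44 + 6.2q → q* = 11.2718, p* = 133.3254.
The subsidy lowers effective supply by 32.4: p = 31.04 + 6.2q.
New quantity: 223.5 − 8q = 31.04 + 6.2q → q' = 13.5535.
Overproduction Δq = 13.5535 − 11.2718 = 2.2817; wedge = subsidy = 32.4.
Welfare loss = ½ × 2.2817 × 32.4 = €36.96 million.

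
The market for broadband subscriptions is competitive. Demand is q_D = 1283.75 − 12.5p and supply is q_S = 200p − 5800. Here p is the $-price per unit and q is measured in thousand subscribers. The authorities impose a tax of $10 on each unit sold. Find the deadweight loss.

$588.24 thousand

In inverse form: demand p = 102.7 − 0.08q, supply p = 29 + 0.005q.
Competitive equilibrium: 102.7 − 0.08q = 29 + 0.005q → q* = 867.0588, p* = 33.3353.
With the tax, the buyer price exceeds the seller price by 10: (102.7 − 0.08q) − (29 + 0.005q) = 10 → q' = 749.4118.
Δq = 867.0588 − 749.4118 = 117.647; the wedge equals the tax, 10.
Deadweight loss = ½ × 117.647 × 10 = $588.24 thousand.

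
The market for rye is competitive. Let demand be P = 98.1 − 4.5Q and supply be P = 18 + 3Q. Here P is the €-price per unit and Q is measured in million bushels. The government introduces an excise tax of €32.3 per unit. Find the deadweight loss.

€69.55 million

Competitive equilibrium: 98.1 − 4.5Q = 18 + 3Q → Q* = 10.68, P* = 50.04.
With the tax, the buyer price exceeds the seller price by 32.3: (98.1 − 4.5Q) − (18 + 3Q) = 32.3 → Q' = 6.3733.
ΔQ = 10.68 − 6.3733 = 4.3067; the wedge equals the tax, 32.3.
The triangle = ½ × 4.3067 × 32.3 = €69.55 million.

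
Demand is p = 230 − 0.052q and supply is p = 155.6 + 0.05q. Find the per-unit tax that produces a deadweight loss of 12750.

51

Competitive equilibrium: 230 − 0.052q = 155.6 + 0.05q → q* = 729.4118, p* = 192.0706.
A tax t gives Δq = t/0.102 and wedge t, so DWL = t²/0.204.
t²/0.204 = 12750 → t² = 2601 → t = 51.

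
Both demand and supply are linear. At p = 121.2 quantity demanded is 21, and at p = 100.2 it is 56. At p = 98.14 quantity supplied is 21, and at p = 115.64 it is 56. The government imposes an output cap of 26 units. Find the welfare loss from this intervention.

Demand slope = (100.2 − 121.2)/(56 − 21) = −0.6, so p = 133.8 − 0.6q.
Supply slope = (115.64 − 98.14)/(56 − 21) = 0.5, so p = 87.64 + 0.5q.
Competitive equilibrium: 133.8 − 0.6q = 87.64 + 0.5q → q* = 41.9636, p* = 108.6218.
At q = 26: demand price = 133.8 − 0.6·26 = 118.2; supply price = 87.64 + 0.5·26 = 100.64.
Δq = 41.9636 − 26 = 15.9636; wedge = 118.2 − 100.64 = 17.56.
Deadweight loss = ½ × 15.9636 × 17.56 = 140.16.

140.16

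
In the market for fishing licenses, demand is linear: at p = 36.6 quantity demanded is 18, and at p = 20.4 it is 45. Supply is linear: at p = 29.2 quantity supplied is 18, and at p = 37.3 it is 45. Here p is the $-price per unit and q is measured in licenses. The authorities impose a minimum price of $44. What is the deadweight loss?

Demand slope = (20.4 − 36.6)/(45 − 18) = −0.6, so p = 47.4 − 0.6q.
Supply slope = (37.3 − 29.2)/(45 − 18) = 0.3, so p = 23.8 + 0.3q.
Competitive equilibrium: 47.4 − 0.6q = 23.8 + 0.3q → q* = 26.2222, p* = 31.6667.
At the floor p = 44, quantity demanded = (47.4 − 44)/0.6 = 5.6667.
Sellers' marginal cost at q' = 5.6667: 23.8 + 0.3·5.6667 = 25.5.
Δq = 26.2222 − 5.6667 = 20.5555; wedge = 44 − 25.5 = 18.5.
Welfare loss = ½ × 20.5555 × 18.5 = $190.14.

$190.14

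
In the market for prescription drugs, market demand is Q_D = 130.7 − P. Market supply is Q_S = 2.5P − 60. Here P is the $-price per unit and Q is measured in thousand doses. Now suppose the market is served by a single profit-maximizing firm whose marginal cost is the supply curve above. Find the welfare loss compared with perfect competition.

$705.91 thousand

In inverse form: demand P = 130.7 − Q, supply P = 24 + 0.4Q.
Competitive equilibrium: 130.7 − Q = 24 + 0.4Q → Q* = 76.2143, P* = 54.4857.
Marginal revenue: MR = 130.7 − 2Q. Set MR = MC: 130.7 − 2Q = 24 + 0.4Q → Q_m = 44.4583.
Price P_m = 130.7 − 1·44.4583 = 86.2417; MC(Q_m) = 24 + 0.4·44.4583 = 41.7833.
Competitive Q* = 76.2143, so ΔQ = 31.756; wedge = 86.2417 − 41.7833 = 44.4584.
Welfare loss = ½ × 31.756 × 44.4584 = $705.91 thousand.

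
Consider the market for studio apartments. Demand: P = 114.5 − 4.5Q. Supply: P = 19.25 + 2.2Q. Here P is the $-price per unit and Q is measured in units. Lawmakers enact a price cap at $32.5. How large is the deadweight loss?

Competitive equilibrium: 114.5 − 4.5Q = 19.25 + 2.2Q → Q* = 14.2164, P* = 50.5261.
At the ceiling P = 32.5, quantity supplied = (32.5 − 19.25)/2.2 = 6.0227.
Willingness to pay at Q' = 6.0227: 114.5 − 4.5·6.0227 = 87.3979.
ΔQ = 14.2164 − 6.0227 = 8.1937; wedge = 87.3979 − 32.5 = 54.8979.
DWL = ½ × 8.1937 × 54.8979 = $224.91.

$224.91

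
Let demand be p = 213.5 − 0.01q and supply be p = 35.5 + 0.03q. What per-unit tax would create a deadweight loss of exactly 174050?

Competitive equilibrium: 213.5 − 0.01q = 35.5 + 0.03q → q* = 4450, p* = 169.
A tax t gives Δq = t/0.04 and wedge t, so DWL = t²/0.08.
t²/0.08 = 174050 → t² = 13924 → t = 118.

118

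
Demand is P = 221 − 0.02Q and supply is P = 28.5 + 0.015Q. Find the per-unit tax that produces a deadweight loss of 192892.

Competitive equilibrium: 221 − 0.02Q = 28.5 + 0.015Q → Q* = 5500, P* = 111.
A tax t gives ΔQ = t/0.035 and wedge t, so DWL = t²/0.07.
t²/0.07 = 192892 → t² = 13502.44 → t = 116.2.

116.2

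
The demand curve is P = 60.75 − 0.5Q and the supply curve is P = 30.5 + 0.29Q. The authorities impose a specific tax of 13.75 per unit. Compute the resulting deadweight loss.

119.66

Competitive equilibrium: 60.75 − 0.5Q = 30.5 + 0.29Q → Q* = 38.2911, P* = 41.6044.
With the tax, the buyer price exceeds the seller price by 13.75: (60.75 − 0.5Q) − (30.5 + 0.29Q) = 13.75 → Q' = 20.8861.
ΔQ = 38.2911 − 20.8861 = 17.405; the wedge equals the tax, 13.75.
DWL = ½ × 17.405 × 13.75 = 119.66.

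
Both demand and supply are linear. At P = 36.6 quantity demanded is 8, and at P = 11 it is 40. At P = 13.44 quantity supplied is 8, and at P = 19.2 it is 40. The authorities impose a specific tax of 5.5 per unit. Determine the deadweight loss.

Demand slope = (11 − 36.6)/(40 − 8) = −0.8, so P = 43 − 0.8Q.
Supply slope = (19.2 − 13.44)/(40 − 8) = 0.18, so P = 12 + 0.18Q.
Competitive equilibrium: 43 − 0.8Q = 12 + 0.18Q → Q* = 31.6327, P* = 17.6939.
With the tax, the buyer price exceeds the seller price by 5.5: (43 − 0.8Q) − (12 + 0.18Q) = 5.5 → Q' = 26.0204.
ΔQ = 31.6327 − 26.0204 = 5.6123; the wedge equals the tax, 5.5.
DWL = ½ × 5.6123 × 5.5 = 15.43.

15.43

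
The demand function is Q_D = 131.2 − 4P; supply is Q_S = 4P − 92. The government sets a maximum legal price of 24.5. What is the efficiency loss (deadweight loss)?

In inverse form: demand P = 32.8 − 0.25Q, supply P = 23 + 0.25Q.
Competitive equilibrium: 32.8 − 0.25Q = 23 + 0.25Q → Q* = 19.6, P* = 27.9.
At the ceiling P = 24.5, quantity supplied = (24.5 − 23)/0.25 = 6.
Willingness to pay at Q' = 6: 32.8 − 0.25·6 = 31.3.
ΔQ = 19.6 − 6 = 13.6; wedge = 31.3 − 24.5 = 6.8.
The triangle = ½ × 13.6 × 6.8 = 46.24.

46.24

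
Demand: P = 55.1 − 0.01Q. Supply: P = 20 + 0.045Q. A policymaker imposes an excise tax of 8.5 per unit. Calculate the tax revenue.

Competitive equilibrium: 55.1 − 0.01Q = 20 + 0.045Q → Q* = 638.1818, P* = 48.7182.
With the tax, the buyer price exceeds the seller price by 8.5: (55.1 − 0.01Q) − (20 + 0.045Q) = 8.5 → Q' = 483.6364.
Tax revenue = 8.5 × 483.6364 = 4110.91.

4110.91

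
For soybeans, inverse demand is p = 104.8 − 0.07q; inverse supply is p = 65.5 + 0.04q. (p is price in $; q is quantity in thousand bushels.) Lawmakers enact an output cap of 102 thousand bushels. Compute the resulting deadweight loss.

$3584.03 thousand

Competitive equilibrium: 104.8 − 0.07q = 65.5 + 0.04q → q* = 357.2727, p* = 79.7909.
At q = 102: demand price = 104.8 − 0.07·102 = 97.66; supply price = 65.5 + 0.04·102 = 69.58.
Δq = 357.2727 − 102 = 255.2727; wedge = 97.66 − 69.58 = 28.08.
The triangle = ½ × 255.2727 × 28.08 = $3584.03 thousand.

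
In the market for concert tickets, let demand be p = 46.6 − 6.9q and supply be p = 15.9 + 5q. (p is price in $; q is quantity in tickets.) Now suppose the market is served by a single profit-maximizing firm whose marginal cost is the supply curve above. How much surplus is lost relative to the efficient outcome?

Competitive equilibrium: 46.6 − 6.9q = 15.9 + 5q → q* = 2.5798, p* = 28.7992.
Marginal revenue: MR = 46.6 − 13.8q. Set MR = MC: 46.6 − 13.8q = 15.9 + 5q → q_m = 1.633.
Price p_m = 46.6 − 6.9·1.633 = 35.3323; MC(q_m) = 15.9 + 5·1.633 = 24.065.
Competitive q* = 2.5798, so Δq = 0.9468; wedge = 35.3323 − 24.065 = 11.2673.
The triangle = ½ × 0.9468 × 11.2673 = $5.33.

$5.33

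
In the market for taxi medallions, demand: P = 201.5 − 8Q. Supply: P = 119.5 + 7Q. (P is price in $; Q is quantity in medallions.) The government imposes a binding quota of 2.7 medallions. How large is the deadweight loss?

Competitive equilibrium: 201.5 − 8Q = 119.5 + 7Q → Q* = 5.4667, P* = 157.7667.
At Q = 2.7: demand price = 201.5 − 8·2.7 = 179.9; supply price = 119.5 + 7·2.7 = 138.4.
ΔQ = 5.4667 − 2.7 = 2.7667; wedge = 179.9 − 138.4 = 41.5.
Welfare loss = ½ × 2.7667 × 41.5 = $57.41.

$57.41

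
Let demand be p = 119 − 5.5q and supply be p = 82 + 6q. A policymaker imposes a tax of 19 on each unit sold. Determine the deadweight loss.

15.70

Competitive equilibrium: 119 − 5.5q = 82 + 6q → q* = 3.2174, p* = 101.3043.
With the tax, the buyer price exceeds the seller price by 19: (119 − 5.5q) − (82 + 6q) = 19 → q' = 1.5652.
Δq = 3.2174 − 1.5652 = 1.6522; the wedge equals the tax, 19.
DWL = ½ × 1.6522 × 19 = 15.70.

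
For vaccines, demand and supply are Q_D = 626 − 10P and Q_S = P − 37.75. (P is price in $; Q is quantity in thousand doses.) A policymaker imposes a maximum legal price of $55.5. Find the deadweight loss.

$12.89 thousand

In inverse form: demand P = 62.6 − 0.1Q, supply P = 37.75 + Q.
Competitive equilibrium: 62.6 − 0.1Q = 37.75 + Q → Q* = 22.5909, P* = 60.3409.
At the ceiling P = 55.5, quantity supplied = (55.5 − 37.75)/1 = 17.75.
Willingness to pay at Q' = 17.75: 62.6 − 0.1·17.75 = 60.825.
ΔQ = 22.5909 − 17.75 = 4.8409; wedge = 60.825 − 55.5 = 5.325.
Welfare loss = ½ × 4.8409 × 5.325 = $12.89 thousand.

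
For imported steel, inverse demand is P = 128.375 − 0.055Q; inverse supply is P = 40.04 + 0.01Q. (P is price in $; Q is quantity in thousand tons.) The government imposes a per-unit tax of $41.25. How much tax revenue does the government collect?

Competitive equilibrium: 128.375 − 0.055Q = 40.04 + 0.01Q → Q* = 1359, P* = 53.63.
With the tax, the buyer price exceeds the seller price by 41.25: (128.375 − 0.055Q) − (40.04 + 0.01Q) = 41.25 → Q' = 724.38462.
Tax revenue = 41.25 × 724.38462 = $29880.87 thousand.

$29880.87 thousand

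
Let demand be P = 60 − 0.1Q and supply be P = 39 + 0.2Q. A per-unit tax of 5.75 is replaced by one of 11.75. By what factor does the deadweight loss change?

4.176

Competitive equilibrium: 60 − 0.1Q = 39 + 0.2Q → Q* = 70, P* = 53.
For a per-unit tax t: ΔQ = t/0.3, so DWL = ½·t·(t/0.3) = t²/0.6.
At t = 5.75: DWL = 55.104. At t = 11.75: DWL = 230.104.
Ratio = (11.75/5.75)² = 4.176.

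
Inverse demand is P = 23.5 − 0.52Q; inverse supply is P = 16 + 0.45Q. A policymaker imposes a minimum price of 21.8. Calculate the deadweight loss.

9.66

Competitive equilibrium: 23.5 − 0.52Q = 16 + 0.45Q → Q* = 7.732, P* = 19.4794.
At the floor P = 21.8, quantity demanded = (23.5 − 21.8)/0.52 = 3.2692.
Sellers' marginal cost at Q' = 3.2692: 16 + 0.45·3.2692 = 17.4711.
ΔQ = 7.732 − 3.2692 = 4.4628; wedge = 21.8 − 17.4711 = 4.3289.
DWL = ½ × 4.4628 × 4.3289 = 9.66.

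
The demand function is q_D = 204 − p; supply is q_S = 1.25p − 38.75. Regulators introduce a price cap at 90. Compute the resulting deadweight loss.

In inverse form: demand p = 204 − q, supply p = 31 + 0.8q.
Competitive equilibrium: 204 − q = 31 + 0.8q → q* = 96.1111, p* = 107.8889.
At the ceiling p = 90, quantity supplied = (90 − 31)/0.8 = 73.75.
Willingness to pay at q' = 73.75: 204 − 1·73.75 = 130.25.
Δq = 96.1111 − 73.75 = 22.3611; wedge = 130.25 − 90 = 40.25.
Welfare loss = ½ × 22.3611 × 40.25 = 450.02.

450.02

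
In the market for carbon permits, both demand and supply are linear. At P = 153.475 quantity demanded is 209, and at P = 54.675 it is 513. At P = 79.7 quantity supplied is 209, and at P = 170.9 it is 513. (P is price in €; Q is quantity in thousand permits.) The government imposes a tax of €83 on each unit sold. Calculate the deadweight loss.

Demand slope = (54.675 − 153.475)/(513 − 209) = −0.325, so P = 221.4 − 0.325Q.
Supply slope = (170.9 − 79.7)/(513 − 209) = 0.3, so P = 17 + 0.3Q.
Competitive equilibrium: 221.4 − 0.325Q = 17 + 0.3Q → Q* = 327.04, P* = 115.112.
With the tax, the buyer price exceeds the seller price by 83: (221.4 − 0.325Q) − (17 + 0.3Q) = 83 → Q' = 194.24.
ΔQ = 327.04 − 194.24 = 132.8; the wedge equals the tax, 83.
The triangle = ½ × 132.8 × 83 = €5511.20 thousand.

€5511.20 thousand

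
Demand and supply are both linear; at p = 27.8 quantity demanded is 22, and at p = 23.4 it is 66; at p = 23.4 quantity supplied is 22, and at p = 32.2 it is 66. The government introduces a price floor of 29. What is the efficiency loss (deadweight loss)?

Demand slope = (23.4 − 27.8)/(66 − 22) = −0.1, so p = 30 − 0.1q.
Supply slope = (32.2 − 23.4)/(66 − 22) = 0.2, so p = 19 + 0.2q.
Competitive equilibrium: 30 − 0.1q = 19 + 0.2q → q* = 36.6667, p* = 26.3333.
At the floor p = 29, quantity demanded = (30 − 29)/0.1 = 10.
Sellers' marginal cost at q' = 10: 19 + 0.2·10 = 21.
Δq = 36.6667 − 10 = 26.6667; wedge = 29 − 21 = 8.
Welfare loss = ½ × 26.6667 × 8 = 106.67.

106.67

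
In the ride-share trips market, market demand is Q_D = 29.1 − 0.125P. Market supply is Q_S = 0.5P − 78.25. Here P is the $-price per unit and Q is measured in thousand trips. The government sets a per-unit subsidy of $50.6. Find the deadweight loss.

In inverse form: demand P = 232.8 − 8Q, supply P = 156.5 + 2Q.
Competitive equilibrium: 232.8 − 8Q = 156.5 + 2Q → Q* = 7.63, P* = 171.76.
The subsidy lowers effective supply by 50.6: P = 105.9 + 2Q.
New quantity: 232.8 − 8Q = 105.9 + 2Q → Q' = 12.69.
Overproduction ΔQ = 12.69 − 7.63 = 5.06; wedge = subsidy = 50.6.
Welfare loss = ½ × 5.06 × 50.6 = $128.018 thousand.

$128.018 thousand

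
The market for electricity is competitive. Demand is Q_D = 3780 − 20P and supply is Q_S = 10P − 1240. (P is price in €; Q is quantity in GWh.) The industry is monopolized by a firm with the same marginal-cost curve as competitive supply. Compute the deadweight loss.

In inverse form: demand P = 189 − 0.05Q, supply P = 124 + 0.1Q.
Competitive equilibrium: 189 − 0.05Q = 124 + 0.1Q → Q* = 433.3333, P* = 167.3333.
Marginal revenue: MR = 189 − 0.1Q. Set MR = MC: 189 − 0.1Q = 124 + 0.1Q → Q_m = 325.
Price P_m = 189 − 0.05·325 = 172.75; MC(Q_m) = 124 + 0.1·325 = 156.5.
Competitive Q* = 433.3333, so ΔQ = 108.3333; wedge = 172.75 − 156.5 = 16.25.
Deadweight loss = ½ × 108.3333 × 16.25 = €880.21.

€880.21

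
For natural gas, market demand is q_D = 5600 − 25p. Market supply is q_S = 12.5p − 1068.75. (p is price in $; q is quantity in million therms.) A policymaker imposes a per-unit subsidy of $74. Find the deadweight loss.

$22816.67 million

In inverse form: demand p = 224 − 0.04q, supply p = 85.5 + 0.08q.
Competitive equilibrium: 224 − 0.04q = 85.5 + 0.08q → q* = 1154.16667, p* = 177.83333.
The subsidy lowers effective supply by 74: p = 11.5 + 0.08q.
New quantity: 224 − 0.04q = 11.5 + 0.08q → q' = 1770.83333.
Overproduction Δq = 1770.83333 − 1154.16667 = 616.66666; wedge = subsidy = 74.
DWL = ½ × 616.66666 × 74 = $22816.67 million.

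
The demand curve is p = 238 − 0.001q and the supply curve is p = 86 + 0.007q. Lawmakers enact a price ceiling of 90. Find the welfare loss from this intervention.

Competitive equilibrium: 238 − 0.001q = 86 + 0.007q → q* = 19000, p* = 219.
At the ceiling p = 90, quantity supplied = (90 − 86)/0.007 = 571.428571.
Willingness to pay at q' = 571.428571: 238 − 0.001·571.428571 = 237.428571.
Δq = 19000 − 571.428571 = 18428.571429; wedge = 237.428571 − 90 = 147.428571.
Welfare loss = ½ × 18428.571429 × 147.428571 = 1358448.98.

1358448.98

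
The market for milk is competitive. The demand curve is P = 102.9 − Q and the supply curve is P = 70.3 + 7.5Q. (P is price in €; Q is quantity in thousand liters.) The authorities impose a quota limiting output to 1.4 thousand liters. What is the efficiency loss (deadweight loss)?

€25.21 thousand

Competitive equilibrium: 102.9 − Q = 70.3 + 7.5Q → Q* = 3.8353, P* = 99.0647.
At Q = 1.4: demand price = 102.9 − 1·1.4 = 101.5; supply price = 70.3 + 7.5·1.4 = 80.8.
ΔQ = 3.8353 − 1.4 = 2.4353; wedge = 101.5 − 80.8 = 20.7.
Deadweight loss = ½ × 2.4353 × 20.7 = €25.21 thousand.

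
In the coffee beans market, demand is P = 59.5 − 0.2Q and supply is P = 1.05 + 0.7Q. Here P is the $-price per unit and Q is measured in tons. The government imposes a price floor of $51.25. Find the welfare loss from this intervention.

$252.64

Competitive equilibrium: 59.5 − 0.2Q = 1.05 + 0.7Q → Q* = 64.9444, P* = 46.5111.
At the floor P = 51.25, quantity demanded = (59.5 − 51.25)/0.2 = 41.25.
Sellers' marginal cost at Q' = 41.25: 1.05 + 0.7·41.25 = 29.925.
ΔQ = 64.9444 − 41.25 = 23.6944; wedge = 51.25 − 29.925 = 21.325.
Deadweight loss = ½ × 23.6944 × 21.325 = $252.64.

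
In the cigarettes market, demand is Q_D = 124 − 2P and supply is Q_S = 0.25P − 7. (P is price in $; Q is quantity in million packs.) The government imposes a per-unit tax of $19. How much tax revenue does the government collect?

$63.33 million

In inverse form: demand P = 62 − 0.5Q, supply P = 28 + 4Q.
Competitive equilibrium: 62 − 0.5Q = 28 + 4Q → Q* = 7.5556, P* = 58.2222.
With the tax, the buyer price exceeds the seller price by 19: (62 − 0.5Q) − (28 + 4Q) = 19 → Q' = 3.3333.
Tax revenue = 19 × 3.3333 = $63.33 million.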